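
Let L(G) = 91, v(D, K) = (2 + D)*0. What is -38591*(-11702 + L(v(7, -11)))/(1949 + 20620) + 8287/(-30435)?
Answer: 4545710281544/228962505 ≈ 19854.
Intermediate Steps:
v(D, K) = 0
-38591*(-11702 + L(v(7, -11)))/(1949 + 20620) + 8287/(-30435) = -38591*(-11702 + 91)/(1949 + 20620) + 8287/(-30435) = -38591/(22569/(-11611)) + 8287*(-1/30435) = -38591/(22569*(-1/11611)) - 8287/30435 = -38591/(-22569/11611) - 8287/30435 = -38591*(-11611/22569) - 8287/30435 = 448080101/22569 - 8287/30435 = 4545710281544/228962505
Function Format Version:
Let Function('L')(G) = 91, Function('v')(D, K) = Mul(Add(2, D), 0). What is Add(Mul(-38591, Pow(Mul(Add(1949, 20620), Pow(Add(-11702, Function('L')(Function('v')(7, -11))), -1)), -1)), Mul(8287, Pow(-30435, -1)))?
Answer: Rational(4545710281544, 228962505) ≈ 19854.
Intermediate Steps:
Function('v')(D, K) = 0
Add(Mul(-38591, Pow(Mul(Add(1949, 20620), Pow(Add(-11702, Function('L')(Function('v')(7, -11))), -1)), -1)), Mul(8287, Pow(-30435, -1))) = Add(Mul(-38591, Pow(Mul(Add(1949, 20620), Pow(Add(-11702, 91), -1)), -1)), Mul(8287, Pow(-30435, -1))) = Add(Mul(-38591, Pow(Mul(22569, Pow(-11611, -1)), -1)), Mul(8287, Rational(-1, 30435))) = Add(Mul(-38591, Pow(Mul(22569, Rational(-1, 11611)), -1)), Rational(-8287, 30435)) = Add(Mul(-38591, Pow(Rational(-22569, 11611), -1)), Rational(-8287, 30435)) = Add(Mul(-38591, Rational(-11611, 22569)), Rational(-8287, 30435)) = Add(Rational(448080101, 22569), Rational(-8287, 30435)) = Rational(4545710281544, 228962505)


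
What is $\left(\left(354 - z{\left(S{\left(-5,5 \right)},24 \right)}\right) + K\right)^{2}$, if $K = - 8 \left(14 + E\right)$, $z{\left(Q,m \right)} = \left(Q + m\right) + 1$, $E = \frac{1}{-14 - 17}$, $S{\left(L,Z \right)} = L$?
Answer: $\frac{47472100}{961} \approx 49399.0$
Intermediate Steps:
$E = - \frac{1}{31}$ ($E = \frac{1}{-31} = - \frac{1}{31} \approx -0.032258$)
$z{\left(Q,m \right)} = 1 + Q + m$
$K = - \frac{3464}{31}$ ($K = - 8 \left(14 - \frac{1}{31}\right) = \left(-8\right) \frac{433}{31} = - \frac{3464}{31} \approx -111.74$)
$\left(\left(354 - z{\left(S{\left(-5,5 \right)},24 \right)}\right) + K\right)^{2} = \left(\left(354 - \left(1 - 5 + 24\right)\right) - \frac{3464}{31}\right)^{2} = \left(\left(354 - 20\right) - \frac{3464}{31}\right)^{2} = \left(334 - \frac{3464}{31}\right)^{2} = \left(\frac{6890}{31}\right)^{2} = \frac{47472100}{961}$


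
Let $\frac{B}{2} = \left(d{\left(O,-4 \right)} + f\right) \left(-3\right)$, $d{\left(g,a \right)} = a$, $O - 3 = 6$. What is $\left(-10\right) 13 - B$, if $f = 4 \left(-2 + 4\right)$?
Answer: $-106$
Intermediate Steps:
$O = 9$ ($O = 3 + 6 = 9$)
$f = 8$ ($f = 4 \cdot 2 = 8$)
$B = -24$ ($B = 2 \left(-4 + 8\right) \left(-3\right) = 2 \cdot 4 \left(-3\right) = 2 \left(-12\right) = -24$)
$\left(-10\right) 13 - B = \left(-10\right) 13 - -24 = -130 + 24 = -106$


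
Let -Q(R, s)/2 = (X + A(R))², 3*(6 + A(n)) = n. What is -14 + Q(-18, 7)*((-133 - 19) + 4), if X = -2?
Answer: 58002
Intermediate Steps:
A(n) = -6 + n/3
Q(R, s) = -2*(-8 + R/3)² (Q(R, s) = -2*(-2 + (-6 + R/3))² = -2*(-8 + R/3)²)
-14 + Q(-18, 7)*((-133 - 19) + 4) = -14 + (-2*(-24 - 18)²/9)*((-133 - 19) + 4) = -14 + (-2/9*(-42)²)*(-152 + 4) = -14 - 2/9*1764*(-148) = -14 - 392*(-148) = -14 + 58016 = 58002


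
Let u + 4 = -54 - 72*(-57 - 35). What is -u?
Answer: -6566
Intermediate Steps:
u = 6566 (u = -4 + (-54 - 72*(-57 - 35)) = -4 + (-54 - 72*(-92)) = -4 + (-54 + 6624) = -4 + 6570 = 6566)
-u = -1*6566 = -6566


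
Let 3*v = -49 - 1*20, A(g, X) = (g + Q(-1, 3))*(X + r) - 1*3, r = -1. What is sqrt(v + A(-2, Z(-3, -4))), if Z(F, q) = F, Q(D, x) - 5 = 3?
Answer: 5*I*sqrt(2) ≈ 7.0711*I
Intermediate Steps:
Q(D, x) = 8 (Q(D, x) = 5 + 3 = 8)
A(g, X) = -3 + (-1 + X)*(8 + g) (A(g, X) = (g + 8)*(X - 1) - 1*3 = (8 + g)*(-1 + X) - 3 = (-1 + X)*(8 + g) - 3 = -3 + (-1 + X)*(8 + g))
v = -23 (v = (-49 - 1*20)/3 = (-49 - 20)/3 = (1/3)*(-69) = -23)
sqrt(v + A(-2, Z(-3, -4))) = sqrt(-23 + (-11 - 1*(-2) + 8*(-3) - 3*(-2))) = sqrt(-23 + (-11 + 2 - 24 + 6)) = sqrt(-23 - 27) = sqrt(-50) = 5*I*sqrt(2)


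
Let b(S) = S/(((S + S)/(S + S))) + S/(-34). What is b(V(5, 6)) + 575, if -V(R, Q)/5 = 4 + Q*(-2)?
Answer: 10435/17 ≈ 613.82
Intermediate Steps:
V(R, Q) = -20 + 10*Q (V(R, Q) = -5*(4 + Q*(-2)) = -5*(4 - 2*Q) = -20 + 10*Q)
b(S) = 33*S/34 (b(S) = S/(((2*S)/((2*S)))) + S*(-1/34) = S/(((2*S)*(1/(2*S)))) - S/34 = S/1 - S/34 = S*1 - S/34 = S - S/34 = 33*S/34)
b(V(5, 6)) + 575 = 33*(-20 + 10*6)/34 + 575 = 33*(-20 + 60)/34 + 575 = (33/34)*40 + 575 = 660/17 + 575 = 10435/17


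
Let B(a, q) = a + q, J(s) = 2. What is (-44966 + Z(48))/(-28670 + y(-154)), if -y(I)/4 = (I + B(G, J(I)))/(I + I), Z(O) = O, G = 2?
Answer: 1729343/1103870 ≈ 1.5666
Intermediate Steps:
y(I) = -2*(4 + I)/I (y(I) = -4*(I + (2 + 2))/(I + I) = -4*(I + 4)/(2*I) = -4*(4 + I)*1/(2*I) = -2*(4 + I)/I)
(-44966 + Z(48))/(-28670 + y(-154)) = (-44966 + 48)/(-28670 + (-2 - 8/(-154))) = -44918/(-28670 + (-2 - 8*(-1/154))) = -44918/(-28670 + (-2 + 4/77)) = -44918/(-28670 - 150/77) = -44918/(-2207740/77) = -44918*(-77/2207740) = 1729343/1103870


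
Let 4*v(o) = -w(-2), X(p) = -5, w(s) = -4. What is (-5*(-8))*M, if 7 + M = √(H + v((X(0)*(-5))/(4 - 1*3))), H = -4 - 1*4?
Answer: -280 + 40*I*√7 ≈ -280.0 + 105.83*I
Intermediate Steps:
H = -8 (H = -4 - 4 = -8)
v(o) = 1 (v(o) = (-1*(-4))/4 = (¼)*4 = 1)
M = -7 + I*√7 (M = -7 + √(-8 + 1) = -7 + √(-7) = -7 + I*√7 ≈ -7.0 + 2.6458*I)
(-5*(-8))*M = (-5*(-8))*(-7 + I*√7) = 40*(-7 + I*√7) = -280 + 40*I*√7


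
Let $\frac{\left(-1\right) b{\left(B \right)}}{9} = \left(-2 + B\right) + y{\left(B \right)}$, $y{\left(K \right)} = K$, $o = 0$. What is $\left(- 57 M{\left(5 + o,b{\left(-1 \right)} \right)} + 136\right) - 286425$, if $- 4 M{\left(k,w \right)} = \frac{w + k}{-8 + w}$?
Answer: $- \frac{32062031}{112} \approx -2.8627 \cdot 10^{5}$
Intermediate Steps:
$b{\left(B \right)} = 18 - 18 B$ ($b{\left(B \right)} = - 9 \left(\left(-2 + B\right) + B\right) = - 9 \left(-2 + 2 B\right) = 18 - 18 B$)
$M{\left(k,w \right)} = - \frac{k + w}{4 \left(-8 + w\right)}$ ($M{\left(k,w \right)} = - \frac{\left(w + k\right) \frac{1}{-8 + w}}{4} = - \frac{\left(k + w\right) \frac{1}{-8 + w}}{4} = - \frac{\frac{1}{-8 + w} \left(k + w\right)}{4} = - \frac{k + w}{4 \left(-8 + w\right)}$)
$\left(- 57 M{\left(5 + o,b{\left(-1 \right)} \right)} + 136\right) - 286425 = \left(- 57 \frac{- (5 + 0) - \left(18 - -18\right)}{4 \left(-8 + \left(18 - -18\right)\right)} + 136\right) - 286425 = \left(- 57 \frac{\left(-1\right) 5 - \left(18 + 18\right)}{4 \left(-8 + \left(18 + 18\right)\right)} + 136\right) - 286425 = \left(- 57 \frac{-5 - 36}{4 \left(-8 + 36\right)} + 136\right) - 286425 = \left(- 57 \frac{-5 - 36}{4 \cdot 28} + 136\right) - 286425 = \left(- 57 \cdot \frac{1}{4} \cdot \frac{1}{28} \left(-41\right) + 136\right) - 286425 = \left(\left(-57\right) \left(- \frac{41}{112}\right) + 136\right) - 286425 = \left(\frac{2337}{112} + 136\right) - 286425 = \frac{17569}{112} - 286425 = - \frac{32062031}{112}$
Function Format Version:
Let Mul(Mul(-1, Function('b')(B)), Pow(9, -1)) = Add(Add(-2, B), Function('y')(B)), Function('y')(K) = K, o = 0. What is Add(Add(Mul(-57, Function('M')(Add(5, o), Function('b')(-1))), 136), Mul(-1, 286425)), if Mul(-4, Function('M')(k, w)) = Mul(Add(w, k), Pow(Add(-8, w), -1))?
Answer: Rational(-32062031, 112) ≈ -2.8627e+5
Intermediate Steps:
Function('b')(B) = Add(18, Mul(-18, B)) (Function('b')(B) = Mul(-9, Add(Add(-2, B), B)) = Mul(-9, Add(-2, Mul(2, B))) = Add(18, Mul(-18, B)))
Function('M')(k, w) = Mul(Rational(-1, 4), Pow(Add(-8, w), -1), Add(k, w)) (Function('M')(k, w) = Mul(Rational(-1, 4), Mul(Add(w, k), Pow(Add(-8, w), -1))) = Mul(Rational(-1, 4), Mul(Add(k, w), Pow(Add(-8, w), -1))) = Mul(Rational(-1, 4), Mul(Pow(Add(-8, w), -1), Add(k, w))) = Mul(Rational(-1, 4), Pow(Add(-8, w), -1), Add(k, w)))
Add(Add(Mul(-57, Function('M')(Add(5, o), Function('b')(-1))), 136), Mul(-1, 286425)) = Add(Add(Mul(-57, Mul(Rational(1, 4), Pow(Add(-8, Add(18, Mul(-18, -1))), -1), Add(Mul(-1, Add(5, 0)), Mul(-1, Add(18, Mul(-18, -1)))))), 136), Mul(-1, 286425)) = Add(Add(Mul(-57, Mul(Rational(1, 4), Pow(Add(-8, Add(18, 18)), -1), Add(Mul(-1, 5), Mul(-1, Add(18, 18))))), 136), -286425) = Add(Add(Mul(-57, Mul(Rational(1, 4), Pow(Add(-8, 36), -1), Add(-5, Mul(-1, 36)))), 136), -286425) = Add(Add(Mul(-57, Mul(Rational(1, 4), Pow(28, -1), Add(-5, -36))), 136), -286425) = Add(Add(Mul(-57, Mul(Rational(1, 4), Rational(1, 28), -41)), 136), -286425) = Add(Add(Mul(-57, Rational(-41, 112)), 136), -286425) = Add(Add(Rational(2337, 112), 136), -286425) = Add(Rational(17569, 112), -286425) = Rational(-32062031, 112)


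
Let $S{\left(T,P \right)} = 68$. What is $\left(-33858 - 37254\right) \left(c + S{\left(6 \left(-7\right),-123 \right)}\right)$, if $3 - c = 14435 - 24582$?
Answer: $-726622416$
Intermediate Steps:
$c = 10150$ ($c = 3 - \left(14435 - 24582\right) = 3 - -10147 = 3 + 10147 = 10150$)
$\left(-33858 - 37254\right) \left(c + S{\left(6 \left(-7\right),-123 \right)}\right) = \left(-33858 - 37254\right) \left(10150 + 68\right) = \left(-71112\right) 10218 = -726622416$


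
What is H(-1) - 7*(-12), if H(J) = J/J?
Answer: 85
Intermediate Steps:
H(J) = 1
H(-1) - 7*(-12) = 1 - 7*(-12) = 1 + 84 = 85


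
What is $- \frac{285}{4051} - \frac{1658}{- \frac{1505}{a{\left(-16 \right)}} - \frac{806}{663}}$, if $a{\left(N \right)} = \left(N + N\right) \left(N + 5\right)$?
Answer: $\frac{120547554201}{399343529} \approx 301.86$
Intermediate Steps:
$a{\left(N \right)} = 2 N \left(5 + N\right)$
$- \frac{285}{4051} - \frac{1658}{- \frac{1505}{a{\left(-16 \right)}} - \frac{806}{663}} = - \frac{285}{4051} - \frac{1658}{- \frac{1505}{2 \left(-16\right) \left(5 - 16\right)} - \frac{806}{663}} = \left(-285\right) \frac{1}{4051} - \frac{1658}{- \frac{1505}{2 \left(-16\right) \left(-11\right)} - \frac{62}{51}} = - \frac{285}{4051} - \frac{1658}{- \frac{1505}{352} - \frac{62}{51}} = - \frac{285}{4051} - \frac{1658}{- \frac{98579}{17952}} = - \frac{285}{4051} - - \frac{29764416}{98579} = - \frac{285}{4051} + \frac{29764416}{98579} = \frac{120547554201}{399343529}$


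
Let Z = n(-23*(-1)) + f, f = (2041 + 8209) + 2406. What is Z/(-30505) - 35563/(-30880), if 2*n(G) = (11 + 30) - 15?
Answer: 138726119/188398880 ≈ 0.73634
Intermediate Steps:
n(G) = 13 (n(G) = ((11 + 30) - 15)/2 = (41 - 15)/2 = (1/2)*26 = 13)
f = 12656 (f = 10250 + 2406 = 12656)
Z = 12669 (Z = 13 + 12656 = 12669)
Z/(-30505) - 35563/(-30880) = 12669/(-30505) - 35563/(-30880) = 12669*(-1/30505) - 35563*(-1/30880) = -12669/30505 + 35563/30880 = 138726119/188398880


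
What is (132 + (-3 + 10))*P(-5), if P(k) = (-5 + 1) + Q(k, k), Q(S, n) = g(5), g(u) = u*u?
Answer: 2919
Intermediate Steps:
g(u) = u**2
Q(S, n) = 25 (Q(S, n) = 5**2 = 25)
P(k) = 21 (P(k) = (-5 + 1) + 25 = -4 + 25 = 21)
(132 + (-3 + 10))*P(-5) = (132 + (-3 + 10))*21 = (132 + 7)*21 = 139*21 = 2919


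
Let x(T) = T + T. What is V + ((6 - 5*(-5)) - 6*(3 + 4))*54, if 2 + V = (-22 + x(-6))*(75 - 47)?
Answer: -1548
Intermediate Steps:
x(T) = 2*T
V = -954 (V = -2 + (-22 + 2*(-6))*(75 - 47) = -2 + (-22 - 12)*28 = -2 - 34*28 = -2 - 952 = -954)
V + ((6 - 5*(-5)) - 6*(3 + 4))*54 = -954 + ((6 - 5*(-5)) - 6*(3 + 4))*54 = -954 + ((6 + 25) - 6*7)*54 = -954 + (31 - 1*42)*54 = -954 + (31 - 42)*54 = -954 - 11*54 = -954 - 594 = -1548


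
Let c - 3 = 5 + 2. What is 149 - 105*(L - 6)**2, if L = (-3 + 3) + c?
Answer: -1531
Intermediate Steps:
c = 10 (c = 3 + (5 + 2) = 3 + 7 = 10)
L = 10 (L = (-3 + 3) + 10 = 0 + 10 = 10)
149 - 105*(L - 6)**2 = 149 - 105*(10 - 6)**2 = 149 - 105*4**2 = 149 - 105*16 = 149 - 1680 = -1531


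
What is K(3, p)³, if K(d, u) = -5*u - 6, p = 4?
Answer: -17576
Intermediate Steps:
K(d, u) = -6 - 5*u
K(3, p)³ = (-6 - 5*4)³ = (-6 - 20)³ = (-26)³ = -17576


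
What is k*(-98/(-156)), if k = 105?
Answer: 1715/26 ≈ 65.962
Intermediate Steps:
k*(-98/(-156)) = 105*(-98/(-156)) = 105*(-98*(-1/156)) = 105*(49/78) = 1715/26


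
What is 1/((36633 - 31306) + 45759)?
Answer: 1/51086 ≈ 1.9575e-5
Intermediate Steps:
1/((36633 - 31306) + 45759) = 1/(5327 + 45759) = 1/51086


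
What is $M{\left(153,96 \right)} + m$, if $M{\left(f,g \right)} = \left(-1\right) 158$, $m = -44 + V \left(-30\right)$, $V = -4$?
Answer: $-82$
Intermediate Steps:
$m = 76$ ($m = -44 - -120 = -44 + 120 = 76$)
$M{\left(f,g \right)} = -158$
$M{\left(153,96 \right)} + m = -158 + 76 = -82$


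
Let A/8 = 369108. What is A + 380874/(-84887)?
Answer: 250659385494/84887 ≈ 2.9529e+6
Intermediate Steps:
A = 2952864 (A = 8*369108 = 2952864)
A + 380874/(-84887) = 2952864 + 380874/(-84887) = 2952864 + 380874*(-1/84887) = 2952864 - 380874/84887 = 250659385494/84887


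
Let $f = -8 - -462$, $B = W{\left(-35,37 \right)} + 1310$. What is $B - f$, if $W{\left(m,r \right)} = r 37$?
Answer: $2225$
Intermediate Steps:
$W{\left(m,r \right)} = 37 r$
$B = 2679$ ($B = 37 \cdot 37 + 1310 = 1369 + 1310 = 2679$)
$f = 454$ ($f = -8 + 462 = 454$)
$B - f = 2679 - 454 = 2225$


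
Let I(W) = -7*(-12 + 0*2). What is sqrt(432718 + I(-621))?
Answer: sqrt(432802) ≈ 657.88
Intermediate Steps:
I(W) = 84 (I(W) = -7*(-12 + 0) = -7*(-12) = 84)
sqrt(432718 + I(-621)) = sqrt(432718 + 84) = sqrt(432802)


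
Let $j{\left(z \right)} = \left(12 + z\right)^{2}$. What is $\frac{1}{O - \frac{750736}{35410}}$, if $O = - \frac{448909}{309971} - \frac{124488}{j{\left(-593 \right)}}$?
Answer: $- \frac{264649586791765}{6091772545980699} \approx -0.043444$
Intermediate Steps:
$O = - \frac{27160262971}{14947731533}$ ($O = - \frac{448909}{309971} - \frac{124488}{\left(12 - 593\right)^{2}} = \left(-448909\right) \frac{1}{309971} - \frac{124488}{\left(-581\right)^{2}} = - \frac{448909}{309971} - \frac{124488}{337561} = - \frac{448909}{309971} - \frac{17784}{48223} = - \frac{27160262971}{14947731533} \approx -1.817$)
$\frac{1}{O - \frac{750736}{35410}} = \frac{1}{- \frac{27160262971}{14947731533} - \frac{750736}{35410}} = \frac{1}{- \frac{27160262971}{14947731533} - \frac{375368}{17705}} = \frac{1}{- \frac{6091772545980699}{264649586791765}} = - \frac{264649586791765}{6091772545980699}$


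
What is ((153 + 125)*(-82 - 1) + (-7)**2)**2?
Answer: 530150625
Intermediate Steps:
((153 + 125)*(-82 - 1) + (-7)**2)**2 = (278*(-83) + 49)**2 = (-23074 + 49)**2 = (-23025)**2 = 530150625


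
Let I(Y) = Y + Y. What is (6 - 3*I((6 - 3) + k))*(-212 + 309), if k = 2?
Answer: -2328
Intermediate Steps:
I(Y) = 2*Y
(6 - 3*I((6 - 3) + k))*(-212 + 309) = (6 - 6*((6 - 3) + 2))*(-212 + 309) = (6 - 6*(3 + 2))*97 = (6 - 6*5)*97 = (6 - 3*10)*97 = (6 - 30)*97 = -24*97 = -2328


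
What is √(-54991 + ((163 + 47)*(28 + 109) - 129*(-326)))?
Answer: √15833 ≈ 125.83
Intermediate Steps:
√(-54991 + ((163 + 47)*(28 + 109) - 129*(-326))) = √(-54991 + (210*137 + 42054)) = √(-54991 + (28770 + 42054)) = √(-54991 + 70824) = √15833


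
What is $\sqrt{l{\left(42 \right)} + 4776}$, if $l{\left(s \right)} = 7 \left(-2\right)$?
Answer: $\sqrt{4762} \approx 69.007$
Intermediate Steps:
$l{\left(s \right)} = -14$
$\sqrt{l{\left(42 \right)} + 4776} = \sqrt{-14 + 4776} = \sqrt{4762}$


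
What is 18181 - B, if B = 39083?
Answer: -20902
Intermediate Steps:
18181 - B = 18181 - 1*39083 = 18181 - 39083 = -20902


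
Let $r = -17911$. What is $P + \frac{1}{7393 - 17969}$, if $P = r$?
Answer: $- \frac{189426737}{10576} \approx -17911.0$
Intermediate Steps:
$P = -17911$
$P + \frac{1}{7393 - 17969} = -17911 + \frac{1}{7393 - 17969} = -17911 + \frac{1}{-10576} = -17911 - \frac{1}{10576} = - \frac{189426737}{10576}$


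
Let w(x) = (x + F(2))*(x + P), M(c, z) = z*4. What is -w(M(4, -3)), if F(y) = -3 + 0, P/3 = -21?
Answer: -1125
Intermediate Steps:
M(c, z) = 4*z
P = -63 (P = 3*(-21) = -63)
F(y) = -3
w(x) = (-63 + x)*(-3 + x) (w(x) = (x - 3)*(x - 63) = (-3 + x)*(-63 + x) = (-63 + x)*(-3 + x))
-w(M(4, -3)) = -(189 + (4*(-3))² - 264*(-3)) = -(189 + (-12)² - 66*(-12)) = -(189 + 144 + 792) = -1*1125 = -1125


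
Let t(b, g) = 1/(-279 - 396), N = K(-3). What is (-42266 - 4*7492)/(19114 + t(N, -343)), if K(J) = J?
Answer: -48757950/12901949 ≈ -3.7791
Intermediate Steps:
N = -3
t(b, g) = -1/675 (t(b, g) = 1/(-675) = -1/675)
(-42266 - 4*7492)/(19114 + t(N, -343)) = (-42266 - 4*7492)/(19114 - 1/675) = (-42266 - 29968)/(12901949/675) = -72234*675/12901949 = -48757950/12901949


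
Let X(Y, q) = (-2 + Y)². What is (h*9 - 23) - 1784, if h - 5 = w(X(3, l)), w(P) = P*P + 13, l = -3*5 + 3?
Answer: -1636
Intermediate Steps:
l = -12 (l = -15 + 3 = -12)
w(P) = 13 + P² (w(P) = P² + 13 = 13 + P²)
h = 19 (h = 5 + (13 + ((-2 + 3)²)²) = 5 + (13 + (1²)²) = 5 + (13 + 1²) = 5 + (13 + 1) = 5 + 14 = 19)
(h*9 - 23) - 1784 = (19*9 - 23) - 1784 = (171 - 23) - 1784 = 148 - 1784 = -1636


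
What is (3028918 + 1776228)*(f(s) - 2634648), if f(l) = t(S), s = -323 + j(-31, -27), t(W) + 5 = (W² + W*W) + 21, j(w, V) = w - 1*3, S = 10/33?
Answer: -13786511891291008/1089 ≈ -1.2660e+13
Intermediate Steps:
S = 10/33 (S = 10*(1/33) = 10/33 ≈ 0.30303)
j(w, V) = -3 + w (j(w, V) = w - 3 = -3 + w)
t(W) = 16 + 2*W² (t(W) = -5 + ((W² + W*W) + 21) = -5 + ((W² + W²) + 21) = -5 + (2*W² + 21) = -5 + (21 + 2*W²) = 16 + 2*W²)
s = -357 (s = -323 + (-3 - 31) = -323 - 34 = -357)
f(l) = 17624/1089 (f(l) = 16 + 2*(10/33)² = 16 + 2*(100/1089) = 16 + 200/1089 = 17624/1089)
(3028918 + 1776228)*(f(s) - 2634648) = (3028918 + 1776228)*(17624/1089 - 2634648) = 4805146*(-2869114048/1089) = -13786511891291008/1089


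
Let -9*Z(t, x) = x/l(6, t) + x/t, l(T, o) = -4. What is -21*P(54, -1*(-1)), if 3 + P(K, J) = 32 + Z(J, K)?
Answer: -1029/2 ≈ -514.50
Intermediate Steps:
Z(t, x) = x/36 - x/(9*t) (Z(t, x) = -(x/(-4) + x/t)/9 = -(x*(-¼) + x/t)/9 = -(-x/4 + x/t)/9 = x/36 - x/(9*t))
P(K, J) = 29 + K*(-4 + J)/(36*J) (P(K, J) = -3 + (32 + K*(-4 + J)/(36*J)) = 29 + K*(-4 + J)/(36*J))
-21*P(54, -1*(-1)) = -21*(29 + (1/36)*54 - ⅑*54/(-1*(-1))) = -21*(29 + 3/2 - ⅑*54/1) = -21*(29 + 3/2 - ⅑*54*1) = -21*(29 + 3/2 - 6) = -21*49/2 = -1029/2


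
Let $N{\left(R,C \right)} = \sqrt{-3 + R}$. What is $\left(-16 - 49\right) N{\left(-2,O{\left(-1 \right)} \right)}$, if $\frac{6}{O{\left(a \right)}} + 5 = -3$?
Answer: $- 65 i \sqrt{5} \approx - 145.34 i$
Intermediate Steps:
$O{\left(a \right)} = - \frac{3}{4}$ ($O{\left(a \right)} = \frac{6}{-5 - 3} = \frac{6}{-8} = 6 \left(- \frac{1}{8}\right) = - \frac{3}{4}$)
$\left(-16 - 49\right) N{\left(-2,O{\left(-1 \right)} \right)} = \left(-16 - 49\right) \sqrt{-3 - 2} = - 65 \sqrt{-5} = - 65 i \sqrt{5}$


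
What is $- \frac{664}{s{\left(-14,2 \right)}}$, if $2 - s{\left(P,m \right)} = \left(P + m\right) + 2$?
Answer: $- \frac{166}{3} \approx -55.333$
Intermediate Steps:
$s{\left(P,m \right)} = - P - m$ ($s{\left(P,m \right)} = 2 - \left(\left(P + m\right) + 2\right) = 2 - \left(2 + P + m\right) = - P - m$)
$- \frac{664}{s{\left(-14,2 \right)}} = - \frac{664}{\left(-1\right) \left(-14\right) - 2} = - \frac{664}{14 - 2} = - \frac{664}{12} = \left(-664\right) \frac{1}{12} = - \frac{166}{3}$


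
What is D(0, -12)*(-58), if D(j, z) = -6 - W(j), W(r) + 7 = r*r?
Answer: -58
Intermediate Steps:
W(r) = -7 + r² (W(r) = -7 + r*r = -7 + r²)
D(j, z) = 1 - j² (D(j, z) = -6 - (-7 + j²) = -6 + (7 - j²) = 1 - j²)
D(0, -12)*(-58) = (1 - 1*0²)*(-58) = (1 - 1*0)*(-58) = (1 + 0)*(-58) = 1*(-58) = -58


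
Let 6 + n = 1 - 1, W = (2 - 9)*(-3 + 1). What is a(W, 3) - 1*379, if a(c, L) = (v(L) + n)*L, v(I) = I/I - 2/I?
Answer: -396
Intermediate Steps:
v(I) = 1 - 2/I
W = 14 (W = -7*(-2) = 14)
n = -6 (n = -6 + (1 - 1) = -6 + 0 = -6)
a(c, L) = L*(-6 + (-2 + L)/L) (a(c, L) = ((-2 + L)/L - 6)*L = (-6 + (-2 + L)/L)*L = L*(-6 + (-2 + L)/L))
a(W, 3) - 1*379 = (-2 - 5*3) - 1*379 = (-2 - 15) - 379 = -17 - 379 = -396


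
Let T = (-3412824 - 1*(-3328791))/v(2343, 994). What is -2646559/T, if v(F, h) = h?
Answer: 2630679646/84033 ≈ 31305.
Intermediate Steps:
T = -84033/994 (T = (-3412824 - 1*(-3328791))/994 = (-3412824 + 3328791)*(1/994) = -84033*1/994 = -84033/994 ≈ -84.540)
-2646559/T = -2646559/(-84033/994) = -2646559*(-994/84033) = 2630679646/84033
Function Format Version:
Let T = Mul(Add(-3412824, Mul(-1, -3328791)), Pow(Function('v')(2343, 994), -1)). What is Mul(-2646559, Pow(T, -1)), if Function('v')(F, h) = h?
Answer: Rational(2630679646, 84033) ≈ 31305.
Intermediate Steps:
T = Rational(-84033, 994) (T = Mul(Add(-3412824, Mul(-1, -3328791)), Pow(994, -1)) = Mul(Add(-3412824, 3328791), Rational(1, 994)) = Mul(-84033, Rational(1, 994)) = Rational(-84033, 994) ≈ -84.540)
Mul(-2646559, Pow(T, -1)) = Mul(-2646559, Pow(Rational(-84033, 994), -1)) = Mul(-2646559, Rational(-994, 84033)) = Rational(2630679646, 84033)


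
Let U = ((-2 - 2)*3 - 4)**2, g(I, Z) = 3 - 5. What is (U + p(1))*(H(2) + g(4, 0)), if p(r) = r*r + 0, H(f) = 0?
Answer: -514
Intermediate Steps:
p(r) = r**2 (p(r) = r**2 + 0 = r**2)
g(I, Z) = -2
U = 256 (U = (-4*3 - 4)**2 = (-12 - 4)**2 = (-16)**2 = 256)
(U + p(1))*(H(2) + g(4, 0)) = (256 + 1**2)*(0 - 2) = (256 + 1)*(-2) = 257*(-2) = -514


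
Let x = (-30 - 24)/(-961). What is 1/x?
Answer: 961/54 ≈ 17.796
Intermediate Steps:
x = 54/961 (x = -1/961*(-54) = 54/961 ≈ 0.056191)
1/x = 1/(54/961) = 961/54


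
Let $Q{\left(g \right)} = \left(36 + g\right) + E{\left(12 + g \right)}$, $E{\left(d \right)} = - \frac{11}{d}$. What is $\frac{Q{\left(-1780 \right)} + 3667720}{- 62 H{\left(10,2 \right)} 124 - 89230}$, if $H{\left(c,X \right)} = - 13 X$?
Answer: $\frac{6481445579}{195643344} \approx 33.129$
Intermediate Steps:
$Q{\left(g \right)} = 36 + g - \frac{11}{12 + g}$ ($Q{\left(g \right)} = \left(36 + g\right) - \frac{11}{12 + g} = 36 + g - \frac{11}{12 + g}$)
$\frac{Q{\left(-1780 \right)} + 3667720}{- 62 H{\left(10,2 \right)} 124 - 89230} = \frac{\frac{-11 + \left(12 - 1780\right) \left(36 - 1780\right)}{12 - 1780} + 3667720}{- 62 \left(\left(-13\right) 2\right) 124 - 89230} = \frac{\frac{-11 - -3083392}{-1768} + 3667720}{\left(-62\right) \left(-26\right) 124 - 89230} = \frac{- \frac{-11 + 3083392}{1768} + 3667720}{1612 \cdot 124 - 89230} = \frac{\left(- \frac{1}{1768}\right) 3083381 + 3667720}{199888 - 89230} = \frac{- \frac{3083381}{1768} + 3667720}{110658} = \frac{6481445579}{1768} \cdot \frac{1}{110658} = \frac{6481445579}{195643344}$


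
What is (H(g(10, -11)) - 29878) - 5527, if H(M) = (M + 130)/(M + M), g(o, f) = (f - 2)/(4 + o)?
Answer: -70949/2 ≈ -35475.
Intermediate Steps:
g(o, f) = (-2 + f)/(4 + o)
H(M) = (130 + M)/(2*M) (H(M) = (130 + M)/((2*M)) = (130 + M)*(1/(2*M)) = (130 + M)/(2*M))
(H(g(10, -11)) - 29878) - 5527 = ((130 + (-2 - 11)/(4 + 10))/(2*(((-2 - 11)/(4 + 10)))) - 29878) - 5527 = ((130 - 13/14)/(2*((-13/14))) - 29878) - 5527 = ((130 + (1/14)*(-13))/(2*(((1/14)*(-13)))) - 29878) - 5527 = ((130 - 13/14)/(2*(-13/14)) - 29878) - 5527 = ((½)*(-14/13)*(1807/14) - 29878) - 5527 = (-139/2 - 29878) - 5527 = -59895/2 - 5527 = -70949/2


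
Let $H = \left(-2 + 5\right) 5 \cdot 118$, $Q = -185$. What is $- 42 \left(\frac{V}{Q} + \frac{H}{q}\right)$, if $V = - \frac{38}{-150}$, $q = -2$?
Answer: $\frac{171911516}{4625} \approx 37170.0$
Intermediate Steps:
$V = \frac{19}{75}$ ($V = \left(-38\right) \left(- \frac{1}{150}\right) = \frac{19}{75} \approx 0.25333$)
$H = 1770$ ($H = 3 \cdot 5 \cdot 118 = 15 \cdot 118 = 1770$)
$- 42 \left(\frac{V}{Q} + \frac{H}{q}\right) = - 42 \left(\frac{19}{75 \left(-185\right)} + \frac{1770}{-2}\right) = - 42 \left(\frac{19}{75} \left(- \frac{1}{185}\right) + 1770 \left(- \frac{1}{2}\right)\right) = - 42 \left(- \frac{19}{13875} - 885\right) = \left(-42\right) \left(- \frac{12279394}{13875}\right) = \frac{171911516}{4625}$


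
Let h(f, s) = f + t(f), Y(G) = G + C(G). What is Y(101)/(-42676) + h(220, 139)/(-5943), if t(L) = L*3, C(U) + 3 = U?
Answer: -38737537/253623468 ≈ -0.15274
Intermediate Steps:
C(U) = -3 + U
t(L) = 3*L
Y(G) = -3 + 2*G (Y(G) = G + (-3 + G) = -3 + 2*G)
h(f, s) = 4*f (h(f, s) = f + 3*f = 4*f)
Y(101)/(-42676) + h(220, 139)/(-5943) = (-3 + 2*101)/(-42676) + (4*220)/(-5943) = (-3 + 202)*(-1/42676) + 880*(-1/5943) = 199*(-1/42676) - 880/5943 = -199/42676 - 880/5943 = -38737537/253623468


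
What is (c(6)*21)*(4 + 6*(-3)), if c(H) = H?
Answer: -1764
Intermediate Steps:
(c(6)*21)*(4 + 6*(-3)) = (6*21)*(4 + 6*(-3)) = 126*(4 - 18) = 126*(-14) = -1764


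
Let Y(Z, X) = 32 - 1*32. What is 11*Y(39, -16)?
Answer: 0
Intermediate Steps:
Y(Z, X) = 0 (Y(Z, X) = 32 - 32 = 0)
11*Y(39, -16) = 11*0 = 0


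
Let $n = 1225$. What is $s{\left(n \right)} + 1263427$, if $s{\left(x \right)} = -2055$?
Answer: $1261372$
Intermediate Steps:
$s{\left(n \right)} + 1263427 = -2055 + 1263427 = 1261372$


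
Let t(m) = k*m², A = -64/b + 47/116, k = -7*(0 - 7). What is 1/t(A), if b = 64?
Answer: 13456/233289 ≈ 0.057680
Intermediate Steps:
k = 49 (k = -7*(-7) = 49)
A = -69/116 (A = -64/64 + 47/116 = -64*1/64 + 47*(1/116) = -1 + 47/116 = -69/116 ≈ -0.59483)
t(m) = 49*m²
1/t(A) = 1/(49*(-69/116)²) = 1/(49*(4761/13456)) = 1/(233289/13456) = 13456/233289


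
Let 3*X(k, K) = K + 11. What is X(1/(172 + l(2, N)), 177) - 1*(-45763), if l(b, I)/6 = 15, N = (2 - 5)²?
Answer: 137477/3 ≈ 45826.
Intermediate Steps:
N = 9 (N = (-3)² = 9)
l(b, I) = 90 (l(b, I) = 6*15 = 90)
X(k, K) = 11/3 + K/3 (X(k, K) = (K + 11)/3 = (11 + K)/3 = 11/3 + K/3)
X(1/(172 + l(2, N)), 177) - 1*(-45763) = (11/3 + (⅓)*177) - 1*(-45763) = (11/3 + 59) + 45763 = 188/3 + 45763 = 137477/3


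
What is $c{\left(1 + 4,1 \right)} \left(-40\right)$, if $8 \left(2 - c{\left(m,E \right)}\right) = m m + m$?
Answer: $70$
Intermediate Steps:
$c{\left(m,E \right)} = 2 - \frac{m}{8} - \frac{m^{2}}{8}$ ($c{\left(m,E \right)} = 2 - \frac{m m + m}{8} = 2 - \frac{m^{2} + m}{8} = 2 - \frac{m + m^{2}}{8} = 2 - \left(\frac{m}{8} + \frac{m^{2}}{8}\right) = 2 - \frac{m}{8} - \frac{m^{2}}{8}$)
$c{\left(1 + 4,1 \right)} \left(-40\right) = \left(2 - \frac{1 + 4}{8} - \frac{\left(1 + 4\right)^{2}}{8}\right) \left(-40\right) = \left(2 - \frac{5}{8} - \frac{5^{2}}{8}\right) \left(-40\right) = \left(2 - \frac{5}{8} - \frac{25}{8}\right) \left(-40\right) = \left(- \frac{7}{4}\right) \left(-40\right) = 70$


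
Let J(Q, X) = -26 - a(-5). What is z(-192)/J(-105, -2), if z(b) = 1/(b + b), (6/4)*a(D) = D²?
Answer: 1/16384 ≈ 6.1035e-5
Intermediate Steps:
a(D) = 2*D²/3
J(Q, X) = -128/3 (J(Q, X) = -26 - 2*(-5)²/3 = -26 - 2*25/3 = -26 - 1*50/3 = -26 - 50/3 = -128/3)
z(b) = 1/(2*b)
z(-192)/J(-105, -2) = ((½)/(-192))/(-128/3) = ((½)*(-1/192))*(-3/128) = -1/384*(-3/128) = 1/16384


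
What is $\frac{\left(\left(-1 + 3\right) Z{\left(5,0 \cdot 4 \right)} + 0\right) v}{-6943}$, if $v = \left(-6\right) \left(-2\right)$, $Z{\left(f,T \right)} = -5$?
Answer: $\frac{120}{6943} \approx 0.017284$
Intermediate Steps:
$v = 12$
$\frac{\left(\left(-1 + 3\right) Z{\left(5,0 \cdot 4 \right)} + 0\right) v}{-6943} = \frac{\left(\left(-1 + 3\right) \left(-5\right) + 0\right) 12}{-6943} = \left(2 \left(-5\right) + 0\right) 12 \left(- \frac{1}{6943}\right) = \left(-10 + 0\right) 12 \left(- \frac{1}{6943}\right) = \left(-10\right) 12 \left(- \frac{1}{6943}\right) = \left(-120\right) \left(- \frac{1}{6943}\right) = \frac{120}{6943}$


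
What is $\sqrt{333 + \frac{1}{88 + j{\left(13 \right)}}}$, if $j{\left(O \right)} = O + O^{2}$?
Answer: $\frac{\sqrt{2697330}}{90} \approx 18.248$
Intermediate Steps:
$\sqrt{333 + \frac{1}{88 + j{\left(13 \right)}}} = \sqrt{333 + \frac{1}{88 + 13 \left(1 + 13\right)}} = \sqrt{333 + \frac{1}{88 + 13 \cdot 14}} = \sqrt{333 + \frac{1}{88 + 182}} = \sqrt{333 + \frac{1}{270}} = \sqrt{\frac{89911}{270}} = \frac{\sqrt{2697330}}{90}$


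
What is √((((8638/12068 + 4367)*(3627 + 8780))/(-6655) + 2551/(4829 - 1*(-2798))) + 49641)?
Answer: √656546765565996475946270/3977556770 ≈ 203.71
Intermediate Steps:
√((((8638/12068 + 4367)*(3627 + 8780))/(-6655) + 2551/(4829 - 1*(-2798))) + 49641) = √((((8638*(1/12068) + 4367)*12407)*(-1/6655) + 2551/(4829 + 2798)) + 49641) = √((((617/862 + 4367)*12407)*(-1/6655) + 2551/7627) + 49641) = √((((3764971/862)*12407)*(-1/6655) + 2551*(1/7627)) + 49641) = √(((46711995197/862)*(-1/6655) + 2551/7627) + 49641) = √((-46711995197/5736610 + 2551/7627) + 49641) = √(-356257753275409/43753124470 + 49641) = √(1815691098539861/43753124470) = √656546765565996475946270/3977556770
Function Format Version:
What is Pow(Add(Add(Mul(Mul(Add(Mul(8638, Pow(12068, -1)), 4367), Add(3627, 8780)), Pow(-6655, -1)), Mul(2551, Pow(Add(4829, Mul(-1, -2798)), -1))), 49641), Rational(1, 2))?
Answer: Mul(Rational(1, 3977556770), Pow(656546765565996475946270, Rational(1, 2))) ≈ 203.71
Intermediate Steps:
Pow(Add(Add(Mul(Mul(Add(Mul(8638, Pow(12068, -1)), 4367), Add(3627, 8780)), Pow(-6655, -1)), Mul(2551, Pow(Add(4829, Mul(-1, -2798)), -1))), 49641), Rational(1, 2)) = Pow(Add(Add(Mul(Mul(Add(Mul(8638, Rational(1, 12068)), 4367), 12407), Rational(-1, 6655)), Mul(2551, Pow(Add(4829, 2798), -1))), 49641), Rational(1, 2)) = Pow(Add(Add(Mul(Mul(Add(Rational(617, 862), 4367), 12407), Rational(-1, 6655)), Mul(2551, Pow(7627, -1))), 49641), Rational(1, 2)) = Pow(Add(Add(Mul(Mul(Rational(3764971, 862), 12407), Rational(-1, 6655)), Mul(2551, Rational(1, 7627))), 49641), Rational(1, 2)) = Pow(Add(Add(Mul(Rational(46711995197, 862), Rational(-1, 6655)), Rational(2551, 7627)), 49641), Rational(1, 2)) = Pow(Add(Add(Rational(-46711995197, 5736610), Rational(2551, 7627)), 49641), Rational(1, 2)) = Pow(Add(Rational(-356257753275409, 43753124470), 49641), Rational(1, 2)) = Pow(Rational(1815691098539861, 43753124470), Rational(1, 2)) = Mul(Rational(1, 3977556770), Pow(656546765565996475946270, Rational(1, 2)))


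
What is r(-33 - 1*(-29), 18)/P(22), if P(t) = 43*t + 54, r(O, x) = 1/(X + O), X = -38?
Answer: -1/42000 ≈ -2.3810e-5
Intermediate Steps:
r(O, x) = 1/(-38 + O)
P(t) = 54 + 43*t
r(-33 - 1*(-29), 18)/P(22) = 1/((-38 + (-33 - 1*(-29)))*(54 + 43*22)) = 1/((-38 + (-33 + 29))*(54 + 946)) = 1/(-38 - 4*1000) = (1/1000)/(-42) = -1/42*1/1000 = -1/42000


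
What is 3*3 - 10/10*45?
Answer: -36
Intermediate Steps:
3*3 - 10/10*45 = 9 - 10*⅒*45 = 9 - 1*45 = 9 - 45 = -36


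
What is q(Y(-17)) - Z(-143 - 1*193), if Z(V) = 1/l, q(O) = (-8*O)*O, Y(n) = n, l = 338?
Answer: -781457/338 ≈ -2312.0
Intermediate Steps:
q(O) = -8*O²
Z(V) = 1/338
q(Y(-17)) - Z(-143 - 1*193) = -8*(-17)² - 1*1/338 = -8*289 - 1/338 = -2312 - 1/338 = -781457/338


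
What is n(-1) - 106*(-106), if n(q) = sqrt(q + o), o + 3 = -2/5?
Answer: 11236 + I*sqrt(110)/5 ≈ 11236.0 + 2.0976*I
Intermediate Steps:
o = -17/5 (o = -3 - 2/5 = -17/5 ≈ -3.4000)
n(q) = sqrt(-17/5 + q) (n(q) = sqrt(q - 17/5) = sqrt(-17/5 + q))
n(-1) - 106*(-106) = sqrt(-85 + 25*(-1))/5 - 106*(-106) = sqrt(-85 - 25)/5 + 11236 = sqrt(-110)/5 + 11236 = (I*sqrt(110))/5 + 11236 = I*sqrt(110)/5 + 11236 = 11236 + I*sqrt(110)/5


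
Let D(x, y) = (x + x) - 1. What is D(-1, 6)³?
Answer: -27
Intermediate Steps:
D(x, y) = -1 + 2*x (D(x, y) = 2*x - 1 = -1 + 2*x)
D(-1, 6)³ = (-1 + 2*(-1))³ = (-1 - 2)³ = (-3)³ = -27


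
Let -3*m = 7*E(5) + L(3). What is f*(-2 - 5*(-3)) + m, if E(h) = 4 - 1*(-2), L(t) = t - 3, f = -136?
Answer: -1782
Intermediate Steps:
L(t) = -3 + t
E(h) = 6 (E(h) = 4 + 2 = 6)
m = -14 (m = -(7*6 + (-3 + 3))/3 = -(42 + 0)/3 = -⅓*42 = -14)
f*(-2 - 5*(-3)) + m = -136*(-2 - 5*(-3)) - 14 = -136*(-2 + 15) - 14 = -136*13 - 14 = -1768 - 14 = -1782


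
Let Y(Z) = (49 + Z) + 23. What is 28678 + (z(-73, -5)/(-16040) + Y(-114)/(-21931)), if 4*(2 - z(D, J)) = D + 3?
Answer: 2882329492213/100506640 ≈ 28678.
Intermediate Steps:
z(D, J) = 5/4 - D/4 (z(D, J) = 2 - (D + 3)/4 = 2 - (3 + D)/4 = 2 + (-¾ - D/4) = 5/4 - D/4)
Y(Z) = 72 + Z
28678 + (z(-73, -5)/(-16040) + Y(-114)/(-21931)) = 28678 + ((5/4 - ¼*(-73))/(-16040) + (72 - 114)/(-21931)) = 28678 + ((5/4 + 73/4)*(-1/16040) - 42*(-1/21931)) = 28678 + ((39/2)*(-1/16040) + 6/3133) = 28678 + (-39/32080 + 6/3133) = 28678 + 70293/100506640 = 2882329492213/100506640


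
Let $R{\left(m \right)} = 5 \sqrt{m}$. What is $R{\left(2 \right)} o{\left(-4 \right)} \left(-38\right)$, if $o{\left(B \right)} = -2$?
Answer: $380 \sqrt{2} \approx 537.4$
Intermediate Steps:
$R{\left(2 \right)} o{\left(-4 \right)} \left(-38\right) = 5 \sqrt{2} \left(-2\right) \left(-38\right) = - 10 \sqrt{2} \left(-38\right) = 380 \sqrt{2}$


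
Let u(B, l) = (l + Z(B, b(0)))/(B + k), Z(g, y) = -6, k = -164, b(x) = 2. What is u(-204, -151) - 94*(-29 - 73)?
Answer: 3528541/368 ≈ 9588.4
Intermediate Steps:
u(B, l) = (-6 + l)/(-164 + B) (u(B, l) = (l - 6)/(B - 164) = (-6 + l)/(-164 + B))
u(-204, -151) - 94*(-29 - 73) = (-6 - 151)/(-164 - 204) - 94*(-29 - 73) = -157/(-368) - 94*(-102) = -1/368*(-157) - 1*(-9588) = 157/368 + 9588 = 3528541/368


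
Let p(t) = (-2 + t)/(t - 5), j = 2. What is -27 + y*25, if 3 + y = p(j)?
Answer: -102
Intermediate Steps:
p(t) = (-2 + t)/(-5 + t)
y = -3 (y = -3 + (-2 + 2)/(-5 + 2) = -3 + 0/(-3) = -3 - 1/3*0 = -3 + 0 = -3)
-27 + y*25 = -27 - 3*25 = -27 - 75 = -102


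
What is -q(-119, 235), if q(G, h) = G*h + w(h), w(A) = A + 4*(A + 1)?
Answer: 26786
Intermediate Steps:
w(A) = 4 + 5*A (w(A) = A + 4*(1 + A) = A + (4 + 4*A) = 4 + 5*A)
q(G, h) = 4 + 5*h + G*h (q(G, h) = G*h + (4 + 5*h) = 4 + 5*h + G*h)
-q(-119, 235) = -(4 + 5*235 - 119*235) = -(4 + 1175 - 27965) = -1*(-26786) = 26786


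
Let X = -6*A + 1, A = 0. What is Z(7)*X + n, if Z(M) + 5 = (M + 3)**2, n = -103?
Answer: -8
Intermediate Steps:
X = 1 (X = -6*0 + 1 = 0 + 1 = 1)
Z(M) = -5 + (3 + M)**2 (Z(M) = -5 + (M + 3)**2 = -5 + (3 + M)**2)
Z(7)*X + n = (-5 + (3 + 7)**2)*1 - 103 = (-5 + 10**2)*1 - 103 = (-5 + 100)*1 - 103 = 95*1 - 103 = 95 - 103 = -8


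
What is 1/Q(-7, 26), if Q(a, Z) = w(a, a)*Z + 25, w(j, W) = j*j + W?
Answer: 1/1117 ≈ 0.00089526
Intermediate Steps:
w(j, W) = W + j² (w(j, W) = j² + W = W + j²)
Q(a, Z) = 25 + Z*(a + a²) (Q(a, Z) = (a + a²)*Z + 25 = Z*(a + a²) + 25 = 25 + Z*(a + a²))
1/Q(-7, 26) = 1/(25 + 26*(-7)*(1 - 7)) = 1/(25 + 26*(-7)*(-6)) = 1/(25 + 1092) = 1/1117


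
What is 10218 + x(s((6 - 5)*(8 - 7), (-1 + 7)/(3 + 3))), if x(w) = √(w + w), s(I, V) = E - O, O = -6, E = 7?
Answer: 10218 + √26 ≈ 10223.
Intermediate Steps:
s(I, V) = 13 (s(I, V) = 7 - 1*(-6) = 7 + 6 = 13)
x(w) = √2*√w (x(w) = √(2*w) = √2*√w)
10218 + x(s((6 - 5)*(8 - 7), (-1 + 7)/(3 + 3))) = 10218 + √2*√13 = 10218 + √26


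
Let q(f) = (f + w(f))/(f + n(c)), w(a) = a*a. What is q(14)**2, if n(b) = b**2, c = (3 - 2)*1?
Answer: 196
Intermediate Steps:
c = 1 (c = 1*1 = 1)
w(a) = a**2
q(f) = (f + f**2)/(1 + f) (q(f) = (f + f**2)/(f + 1**2) = (f + f**2)/(f + 1) = (f + f**2)/(1 + f))
q(14)**2 = 14**2 = 196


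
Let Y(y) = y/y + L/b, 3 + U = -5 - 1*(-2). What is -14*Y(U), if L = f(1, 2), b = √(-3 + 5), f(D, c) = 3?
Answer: -14 - 21*√2 ≈ -43.698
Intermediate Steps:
b = √2 ≈ 1.4142
L = 3
U = -6 (U = -3 + (-5 - 1*(-2)) = -3 + (-5 + 2) = -3 - 3 = -6)
Y(y) = 1 + 3*√2/2 (Y(y) = y/y + 3/(√2) = 1 + 3*(√2/2) = 1 + 3*√2/2)
-14*Y(U) = -14*(1 + 3*√2/2) = -14 - 21*√2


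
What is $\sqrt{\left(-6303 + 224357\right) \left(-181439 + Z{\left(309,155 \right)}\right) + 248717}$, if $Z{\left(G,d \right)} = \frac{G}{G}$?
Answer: $i \sqrt{39563032935} \approx 1.989 \cdot 10^{5} i$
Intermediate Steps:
$Z{\left(G,d \right)} = 1$
$\sqrt{\left(-6303 + 224357\right) \left(-181439 + Z{\left(309,155 \right)}\right) + 248717} = \sqrt{\left(-6303 + 224357\right) \left(-181439 + 1\right) + 248717} = \sqrt{218054 \left(-181438\right) + 248717} = \sqrt{-39563281652 + 248717} = \sqrt{-39563032935} = i \sqrt{39563032935}$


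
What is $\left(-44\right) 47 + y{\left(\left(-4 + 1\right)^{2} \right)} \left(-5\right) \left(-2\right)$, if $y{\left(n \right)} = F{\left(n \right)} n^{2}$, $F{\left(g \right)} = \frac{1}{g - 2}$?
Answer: $- \frac{13666}{7} \approx -1952.3$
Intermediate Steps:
$F{\left(g \right)} = \frac{1}{-2 + g}$
$y{\left(n \right)} = \frac{n^{2}}{-2 + n}$
$\left(-44\right) 47 + y{\left(\left(-4 + 1\right)^{2} \right)} \left(-5\right) \left(-2\right) = \left(-44\right) 47 + \frac{\left(\left(-4 + 1\right)^{2}\right)^{2}}{-2 + \left(-4 + 1\right)^{2}} \left(-5\right) \left(-2\right) = -2068 + \frac{\left(\left(-3\right)^{2}\right)^{2}}{-2 + \left(-3\right)^{2}} \left(-5\right) \left(-2\right) = -2068 + \frac{9^{2}}{-2 + 9} \left(-5\right) \left(-2\right) = -2068 + \frac{81}{7} \left(-5\right) \left(-2\right) = -2068 - - \frac{810}{7} = -2068 + \frac{810}{7} = - \frac{13666}{7}$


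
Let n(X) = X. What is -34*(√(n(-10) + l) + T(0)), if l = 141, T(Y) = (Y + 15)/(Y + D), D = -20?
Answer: 51/2 - 34*√131 ≈ -363.65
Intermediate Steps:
T(Y) = (15 + Y)/(-20 + Y) (T(Y) = (Y + 15)/(Y - 20) = (15 + Y)/(-20 + Y))
-34*(√(n(-10) + l) + T(0)) = -34*(√(-10 + 141) + (15 + 0)/(-20 + 0)) = -34*(√131 + 15/(-20)) = -34*(√131 - 1/20*15) = -34*(√131 - ¾) = -34*(-¾ + √131) = 51/2 - 34*√131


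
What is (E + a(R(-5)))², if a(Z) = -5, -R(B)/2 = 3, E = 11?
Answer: 36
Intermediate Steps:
R(B) = -6 (R(B) = -2*3 = -6)
(E + a(R(-5)))² = (11 - 5)² = 6² = 36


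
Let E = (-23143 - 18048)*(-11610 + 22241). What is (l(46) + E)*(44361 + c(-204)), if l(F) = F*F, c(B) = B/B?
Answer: -19426093404610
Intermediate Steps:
c(B) = 1
l(F) = F²
E = -437901521 (E = -41191*10631 = -437901521)
(l(46) + E)*(44361 + c(-204)) = (46² - 437901521)*(44361 + 1) = (2116 - 437901521)*44362 = -437899405*44362 = -19426093404610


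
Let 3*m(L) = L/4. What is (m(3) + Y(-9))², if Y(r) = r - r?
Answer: 1/16 ≈ 0.062500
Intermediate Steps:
m(L) = L/12 (m(L) = (L/4)/3 = L/12)
Y(r) = 0
(m(3) + Y(-9))² = ((1/12)*3 + 0)² = (¼ + 0)² = (¼)² = 1/16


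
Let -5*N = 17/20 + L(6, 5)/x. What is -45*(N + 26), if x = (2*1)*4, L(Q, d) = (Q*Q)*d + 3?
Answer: -38259/40 ≈ -956.47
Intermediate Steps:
L(Q, d) = 3 + d*Q² (L(Q, d) = Q²*d + 3 = d*Q² + 3 = 3 + d*Q²)
x = 8 (x = 2*4 = 8)
N = -949/200 (N = -(17/20 + (3 + 5*6²)/8)/5 = -(17*(1/20) + (3 + 5*36)*(⅛))/5 = -(17/20 + (3 + 180)*(⅛))/5 = -(17/20 + 183*(⅛))/5 = -(17/20 + 183/8)/5 = -⅕*949/40 = -949/200 ≈ -4.7450)
-45*(N + 26) = -45*(-949/200 + 26) = -45*4251/200 = -38259/40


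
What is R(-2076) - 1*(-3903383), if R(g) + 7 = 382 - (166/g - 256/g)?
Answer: 1350700253/346 ≈ 3.9038e+6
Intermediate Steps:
R(g) = 375 + 90/g (R(g) = -7 + (382 - (166/g - 256/g)) = -7 + (382 - (-90)/g) = -7 + (382 + 90/g) = 375 + 90/g)
R(-2076) - 1*(-3903383) = (375 + 90/(-2076)) - 1*(-3903383) = (375 + 90*(-1/2076)) + 3903383 = (375 - 15/346) + 3903383 = 129735/346 + 3903383 = 1350700253/346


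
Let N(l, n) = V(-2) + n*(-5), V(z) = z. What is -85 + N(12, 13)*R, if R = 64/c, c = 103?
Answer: -13043/103 ≈ -126.63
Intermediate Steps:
N(l, n) = -2 - 5*n (N(l, n) = -2 + n*(-5) = -2 - 5*n)
R = 64/103 ≈ 0.62136
-85 + N(12, 13)*R = -85 + (-2 - 5*13)*(64/103) = -85 + (-2 - 65)*(64/103) = -85 - 67*64/103 = -85 - 4288/103 = -13043/103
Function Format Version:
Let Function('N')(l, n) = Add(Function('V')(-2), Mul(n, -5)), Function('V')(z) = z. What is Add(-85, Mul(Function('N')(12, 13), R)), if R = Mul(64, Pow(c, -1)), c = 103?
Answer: Rational(-13043, 103) ≈ -126.63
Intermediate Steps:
Function('N')(l, n) = Add(-2, Mul(-5, n)) (Function('N')(l, n) = Add(-2, Mul(n, -5)) = Add(-2, Mul(-5, n)))
R = Rational(64, 103) (R = Mul(64, Pow(103, -1)) = Mul(64, Rational(1, 103)) = Rational(64, 103) ≈ 0.62136)
Add(-85, Mul(Function('N')(12, 13), R)) = Add(-85, Mul(Add(-2, Mul(-5, 13)), Rational(64, 103))) = Add(-85, Mul(Add(-2, -65), Rational(64, 103))) = Add(-85, Mul(-67, Rational(64, 103))) = Add(-85, Rational(-4288, 103)) = Rational(-13043, 103)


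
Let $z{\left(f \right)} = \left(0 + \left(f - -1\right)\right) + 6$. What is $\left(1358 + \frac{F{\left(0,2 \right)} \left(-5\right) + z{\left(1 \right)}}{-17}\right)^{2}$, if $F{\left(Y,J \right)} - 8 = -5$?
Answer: $\frac{533286649}{289} \approx 1.8453 \cdot 10^{6}$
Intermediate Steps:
$F{\left(Y,J \right)} = 3$ ($F{\left(Y,J \right)} = 8 - 5 = 3$)
$z{\left(f \right)} = 7 + f$ ($z{\left(f \right)} = \left(0 + \left(f + 1\right)\right) + 6 = \left(0 + \left(1 + f\right)\right) + 6 = \left(1 + f\right) + 6 = 7 + f$)
$\left(1358 + \frac{F{\left(0,2 \right)} \left(-5\right) + z{\left(1 \right)}}{-17}\right)^{2} = \left(1358 + \frac{3 \left(-5\right) + \left(7 + 1\right)}{-17}\right)^{2} = \left(1358 + \left(-15 + 8\right) \left(- \frac{1}{17}\right)\right)^{2} = \left(1358 - - \frac{7}{17}\right)^{2} = \left(1358 + \frac{7}{17}\right)^{2} = \left(\frac{23093}{17}\right)^{2} = \frac{533286649}{289}$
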